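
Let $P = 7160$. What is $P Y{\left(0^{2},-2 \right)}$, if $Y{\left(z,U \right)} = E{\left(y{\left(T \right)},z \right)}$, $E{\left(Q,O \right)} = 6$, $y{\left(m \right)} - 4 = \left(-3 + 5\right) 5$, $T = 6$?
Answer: $42960$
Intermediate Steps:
$y{\left(m \right)} = 14$ ($y{\left(m \right)} = 4 + \left(-3 + 5\right) 5 = 4 + 2 \cdot 5 = 4 + 10 = 14$)
$Y{\left(z,U \right)} = 6$
$P Y{\left(0^{2},-2 \right)} = 7160 \cdot 6 = 42960$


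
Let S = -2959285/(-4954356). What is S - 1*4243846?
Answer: -21025520933891/4954356 ≈ -4.2438e+6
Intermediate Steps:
S = 2959285/4954356 (S = -2959285*(-1/4954356) = 2959285/4954356 ≈ 0.59731)
S - 1*4243846 = 2959285/4954356 - 1*4243846 = 2959285/4954356 - 4243846 = -21025520933891/4954356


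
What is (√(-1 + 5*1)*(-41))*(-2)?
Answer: 164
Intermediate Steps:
(√(-1 + 5*1)*(-41))*(-2) = (√(-1 + 5)*(-41))*(-2) = (√4*(-41))*(-2) = (2*(-41))*(-2) = -82*(-2) = 164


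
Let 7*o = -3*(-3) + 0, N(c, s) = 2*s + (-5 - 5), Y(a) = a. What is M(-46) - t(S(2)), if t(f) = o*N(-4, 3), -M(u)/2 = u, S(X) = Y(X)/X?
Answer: 680/7 ≈ 97.143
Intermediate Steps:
N(c, s) = -10 + 2*s (N(c, s) = 2*s - 10 = -10 + 2*s)
S(X) = 1 (S(X) = X/X = 1)
M(u) = -2*u
o = 9/7 (o = (-3*(-3) + 0)/7 = (9 + 0)/7 = (⅐)*9 = 9/7 ≈ 1.2857)
t(f) = -36/7 (t(f) = 9*(-10 + 2*3)/7 = 9*(-10 + 6)/7 = (9/7)*(-4) = -36/7)
M(-46) - t(S(2)) = -2*(-46) - 1*(-36/7) = 92 + 36/7 = 680/7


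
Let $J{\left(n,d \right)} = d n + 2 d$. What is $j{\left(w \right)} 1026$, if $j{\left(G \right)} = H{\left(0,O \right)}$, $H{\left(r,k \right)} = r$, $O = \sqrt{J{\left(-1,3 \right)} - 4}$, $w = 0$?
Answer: $0$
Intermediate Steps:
$J{\left(n,d \right)} = 2 d + d n$
$O = i$ ($O = \sqrt{3 \left(2 - 1\right) - 4} = \sqrt{3 \cdot 1 - 4} = \sqrt{3 - 4} = \sqrt{-1} = i \approx 1.0 i$)
$j{\left(G \right)} = 0$
$j{\left(w \right)} 1026 = 0 \cdot 1026 = 0$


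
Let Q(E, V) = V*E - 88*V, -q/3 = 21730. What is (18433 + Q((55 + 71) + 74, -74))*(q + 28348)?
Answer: -373762090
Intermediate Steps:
q = -65190 (q = -3*21730 = -65190)
Q(E, V) = -88*V + E*V (Q(E, V) = E*V - 88*V = -88*V + E*V)
(18433 + Q((55 + 71) + 74, -74))*(q + 28348) = (18433 - 74*(-88 + ((55 + 71) + 74)))*(-65190 + 28348) = (18433 - 74*(-88 + (126 + 74)))*(-36842) = (18433 - 74*(-88 + 200))*(-36842) = (18433 - 74*112)*(-36842) = (18433 - 8288)*(-36842) = 10145*(-36842) = -373762090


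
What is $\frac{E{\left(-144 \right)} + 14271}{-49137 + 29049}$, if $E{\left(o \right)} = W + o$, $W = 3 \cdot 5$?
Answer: $- \frac{2357}{3348} \approx -0.704$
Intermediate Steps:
$W = 15$
$E{\left(o \right)} = 15 + o$
$\frac{E{\left(-144 \right)} + 14271}{-49137 + 29049} = \frac{\left(15 - 144\right) + 14271}{-49137 + 29049} = \frac{-129 + 14271}{-20088} = 14142 \left(- \frac{1}{20088}\right) = - \frac{2357}{3348}$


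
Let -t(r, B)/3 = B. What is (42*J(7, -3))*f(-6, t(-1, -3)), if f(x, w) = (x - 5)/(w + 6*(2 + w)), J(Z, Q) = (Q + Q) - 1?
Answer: 1078/25 ≈ 43.120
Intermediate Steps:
t(r, B) = -3*B
J(Z, Q) = -1 + 2*Q (J(Z, Q) = 2*Q - 1 = -1 + 2*Q)
f(x, w) = (-5 + x)/(12 + 7*w) (f(x, w) = (-5 + x)/(w + (12 + 6*w)) = (-5 + x)/(12 + 7*w))
(42*J(7, -3))*f(-6, t(-1, -3)) = (42*(-1 + 2*(-3)))*((-5 - 6)/(12 + 7*(-3*(-3)))) = (42*(-1 - 6))*(-11/(12 + 7*9)) = (42*(-7))*(-11/(12 + 63)) = -294*(-11)/75 = -98*(-11)/25 = -294*(-11/75) = 1078/25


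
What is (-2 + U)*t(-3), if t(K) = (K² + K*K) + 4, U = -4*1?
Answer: -132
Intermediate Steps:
U = -4
t(K) = 4 + 2*K² (t(K) = (K² + K²) + 4 = 2*K² + 4 = 4 + 2*K²)
(-2 + U)*t(-3) = (-2 - 4)*(4 + 2*(-3)²) = -6*(4 + 2*9) = -6*(4 + 18) = -6*22 = -132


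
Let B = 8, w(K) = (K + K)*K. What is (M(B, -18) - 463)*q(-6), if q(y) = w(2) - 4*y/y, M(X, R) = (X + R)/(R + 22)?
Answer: -1862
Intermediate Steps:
w(K) = 2*K² (w(K) = (2*K)*K = 2*K²)
M(X, R) = (R + X)/(22 + R)
q(y) = 4 (q(y) = 2*2² - 4*y/y = 2*4 - 4*1 = 8 - 4 = 4)
(M(B, -18) - 463)*q(-6) = ((-18 + 8)/(22 - 18) - 463)*4 = (-10/4 - 463)*4 = ((¼)*(-10) - 463)*4 = (-5/2 - 463)*4 = -931/2*4 = -1862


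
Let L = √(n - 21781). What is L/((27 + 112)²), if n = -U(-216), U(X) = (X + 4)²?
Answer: 5*I*√2669/19321 ≈ 0.013369*I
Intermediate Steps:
U(X) = (4 + X)²
n = -44944 (n = -(4 - 216)² = -1*(-212)² = -1*44944 = -44944)
L = 5*I*√2669 (L = √(-44944 - 21781) = √(-66725) = 5*I*√2669 ≈ 258.31*I)
L/((27 + 112)²) = (5*I*√2669)/((27 + 112)²) = (5*I*√2669)/(139²) = (5*I*√2669)/19321 = (5*I*√2669)*(1/19321) = 5*I*√2669/19321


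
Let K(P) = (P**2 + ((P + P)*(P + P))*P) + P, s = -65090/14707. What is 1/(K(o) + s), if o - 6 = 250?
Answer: 14707/987937600702 ≈ 1.4887e-8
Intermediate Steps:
s = -65090/14707 (s = -65090*1/14707 = -65090/14707 ≈ -4.4258)
o = 256 (o = 6 + 250 = 256)
K(P) = P + P**2 + 4*P**3 (K(P) = (P**2 + ((2*P)*(2*P))*P) + P = (P**2 + (4*P**2)*P) + P = (P**2 + 4*P**3) + P = P + P**2 + 4*P**3)
1/(K(o) + s) = 1/(256*(1 + 256 + 4*256**2) - 65090/14707) = 1/(256*(1 + 256 + 4*65536) - 65090/14707) = 1/(256*(1 + 256 + 262144) - 65090/14707) = 1/(256*262401 - 65090/14707) = 1/(67174656 - 65090/14707) = 1/(987937600702/14707) = 14707/987937600702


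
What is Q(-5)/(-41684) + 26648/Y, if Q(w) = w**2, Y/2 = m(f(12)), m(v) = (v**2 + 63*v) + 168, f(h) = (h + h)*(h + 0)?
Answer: 69108277/527594388 ≈ 0.13099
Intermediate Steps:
f(h) = 2*h**2 (f(h) = (2*h)*h = 2*h**2)
m(v) = 168 + v**2 + 63*v
Y = 202512 (Y = 2*(168 + (2*12**2)**2 + 63*(2*12**2)) = 2*(168 + (2*144)**2 + 63*(2*144)) = 2*(168 + 288**2 + 63*288) = 2*(168 + 82944 + 18144) = 2*101256 = 202512)
Q(-5)/(-41684) + 26648/Y = (-5)**2/(-41684) + 26648/202512 = 25*(-1/41684) + 26648*(1/202512) = -25/41684 + 3331/25314 = 69108277/527594388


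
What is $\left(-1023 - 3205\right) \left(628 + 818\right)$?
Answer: $-6113688$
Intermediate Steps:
$\left(-1023 - 3205\right) \left(628 + 818\right) = \left(-4228\right) 1446 = -6113688$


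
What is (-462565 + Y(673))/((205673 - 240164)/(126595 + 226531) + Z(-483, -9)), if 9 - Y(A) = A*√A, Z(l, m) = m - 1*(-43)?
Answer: -163340550056/11971793 - 237653798*√673/11971793 ≈ -14159.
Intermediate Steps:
Z(l, m) = 43 + m (Z(l, m) = m + 43 = 43 + m)
Y(A) = 9 - A^(3/2) (Y(A) = 9 - A*√A = 9 - A^(3/2))
(-462565 + Y(673))/((205673 - 240164)/(126595 + 226531) + Z(-483, -9)) = (-462565 + (9 - 673^(3/2)))/((205673 - 240164)/(126595 + 226531) + (43 - 9)) = (-462565 + (9 - 673*√673))/(-34491/353126 + 34) = (-462565 + (9 - 673*√673))/(-34491*1/353126 + 34) = (-462556 - 673*√673)/(-34491/353126 + 34) = (-462556 - 673*√673)/(11971793/353126) = (-462556 - 673*√673)*(353126/11971793) = -163340550056/11971793 - 237653798*√673/11971793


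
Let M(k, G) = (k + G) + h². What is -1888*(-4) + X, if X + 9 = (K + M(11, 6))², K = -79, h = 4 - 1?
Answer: 10352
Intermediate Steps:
h = 3
M(k, G) = 9 + G + k (M(k, G) = (k + G) + 3² = (G + k) + 9 = 9 + G + k)
X = 2800 (X = -9 + (-79 + (9 + 6 + 11))² = -9 + (-79 + 26)² = -9 + (-53)² = -9 + 2809 = 2800)
-1888*(-4) + X = -1888*(-4) + 2800 = 7552 + 2800 = 10352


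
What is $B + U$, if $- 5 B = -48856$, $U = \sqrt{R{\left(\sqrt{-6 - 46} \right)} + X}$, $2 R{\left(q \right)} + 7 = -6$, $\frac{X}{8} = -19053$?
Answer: $\frac{48856}{5} + \frac{i \sqrt{609722}}{2} \approx 9771.2 + 390.42 i$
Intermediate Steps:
$X = -152424$ ($X = 8 \left(-19053\right) = -152424$)
$R{\left(q \right)} = - \frac{13}{2}$ ($R{\left(q \right)} = - \frac{7}{2} + \frac{1}{2} \left(-6\right) = - \frac{7}{2} - 3 = - \frac{13}{2}$)
$U = \frac{i \sqrt{609722}}{2}$ ($U = \sqrt{- \frac{13}{2} - 152424} = \sqrt{- \frac{304861}{2}} = \frac{i \sqrt{609722}}{2} \approx 390.42 i$)
$B = \frac{48856}{5}$ ($B = \left(- \frac{1}{5}\right) \left(-48856\right) = \frac{48856}{5} \approx 9771.2$)
$B + U = \frac{48856}{5} + \frac{i \sqrt{609722}}{2}$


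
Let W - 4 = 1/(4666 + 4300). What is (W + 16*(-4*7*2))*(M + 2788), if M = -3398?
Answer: 2439289655/4483 ≈ 5.4412e+5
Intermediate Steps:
W = 35865/8966 (W = 4 + 1/(4666 + 4300) = 4 + 1/8966 = 35865/8966 ≈ 4.0001)
(W + 16*(-4*7*2))*(M + 2788) = (35865/8966 + 16*(-4*7*2))*(-3398 + 2788) = (35865/8966 + 16*(-28*2))*(-610) = (35865/8966 + 16*(-56))*(-610) = (35865/8966 - 896)*(-610) = -7997671/8966*(-610) = 2439289655/4483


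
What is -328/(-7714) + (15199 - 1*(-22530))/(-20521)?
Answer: -142155309/79149497 ≈ -1.7960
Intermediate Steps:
-328/(-7714) + (15199 - 1*(-22530))/(-20521) = -328*(-1/7714) + (15199 + 22530)*(-1/20521) = 164/3857 + 37729*(-1/20521) = 164/3857 - 37729/20521 = -142155309/79149497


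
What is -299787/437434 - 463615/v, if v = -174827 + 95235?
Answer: 89470158503/17408123464 ≈ 5.1396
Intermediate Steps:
v = -79592
-299787/437434 - 463615/v = -299787/437434 - 463615/(-79592) = -299787*1/437434 - 463615*(-1/79592) = -299787/437434 + 463615/79592 = 89470158503/17408123464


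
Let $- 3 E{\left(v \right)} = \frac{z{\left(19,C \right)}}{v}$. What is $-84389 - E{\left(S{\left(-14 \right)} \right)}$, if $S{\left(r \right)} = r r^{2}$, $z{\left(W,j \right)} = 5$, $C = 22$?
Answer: $- \frac{694690253}{8232} \approx -84389.0$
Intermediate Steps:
$S{\left(r \right)} = r^{3}$
$E{\left(v \right)} = - \frac{5}{3 v}$ ($E{\left(v \right)} = - \frac{5 \frac{1}{v}}{3} = - \frac{5}{3 v}$)
$-84389 - E{\left(S{\left(-14 \right)} \right)} = -84389 - - \frac{5}{3 \left(-14\right)^{3}} = -84389 - - \frac{5}{3 \left(-2744\right)} = -84389 - \left(- \frac{5}{3}\right) \left(- \frac{1}{2744}\right) = -84389 - \frac{5}{8232} = - \frac{694690253}{8232}$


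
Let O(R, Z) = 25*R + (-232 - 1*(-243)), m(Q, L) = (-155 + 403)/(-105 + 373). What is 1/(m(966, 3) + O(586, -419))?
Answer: 67/982349 ≈ 6.8204e-5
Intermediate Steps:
m(Q, L) = 62/67 (m(Q, L) = 248/268 = 248*(1/268) = 62/67)
O(R, Z) = 11 + 25*R (O(R, Z) = 25*R + (-232 + 243) = 25*R + 11 = 11 + 25*R)
1/(m(966, 3) + O(586, -419)) = 1/(62/67 + (11 + 25*586)) = 1/(62/67 + (11 + 14650)) = 1/(62/67 + 14661) = 1/(982349/67) = 67/982349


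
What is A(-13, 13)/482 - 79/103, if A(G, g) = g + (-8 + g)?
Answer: -18112/24823 ≈ -0.72965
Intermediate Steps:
A(G, g) = -8 + 2*g
A(-13, 13)/482 - 79/103 = (-8 + 2*13)/482 - 79/103 = (-8 + 26)*(1/482) - 79*1/103 = 18*(1/482) - 79/103 = 9/241 - 79/103 = -18112/24823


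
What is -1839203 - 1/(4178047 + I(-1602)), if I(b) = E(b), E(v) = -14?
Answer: -7684250827700/4178033 ≈ -1.8392e+6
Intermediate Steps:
I(b) = -14
-1839203 - 1/(4178047 + I(-1602)) = -1839203 - 1/(4178047 - 14) = -1839203 - 1/4178033 = -7684250827700/4178033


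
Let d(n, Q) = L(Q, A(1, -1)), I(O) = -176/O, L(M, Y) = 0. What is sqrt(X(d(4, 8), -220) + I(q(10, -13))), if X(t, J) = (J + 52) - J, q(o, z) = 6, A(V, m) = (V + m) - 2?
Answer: 2*sqrt(51)/3 ≈ 4.7610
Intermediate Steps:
A(V, m) = -2 + V + m
d(n, Q) = 0
X(t, J) = 52 (X(t, J) = (52 + J) - J = 52)
sqrt(X(d(4, 8), -220) + I(q(10, -13))) = sqrt(52 - 176/6) = sqrt(52 - 176*1/6) = sqrt(52 - 88/3) = sqrt(68/3) = 2*sqrt(51)/3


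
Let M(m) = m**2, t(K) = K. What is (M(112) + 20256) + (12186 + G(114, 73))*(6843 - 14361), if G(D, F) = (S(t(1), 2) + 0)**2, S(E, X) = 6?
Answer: -91852196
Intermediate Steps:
G(D, F) = 36 (G(D, F) = (6 + 0)**2 = 6**2 = 36)
(M(112) + 20256) + (12186 + G(114, 73))*(6843 - 14361) = (112**2 + 20256) + (12186 + 36)*(6843 - 14361) = (12544 + 20256) + 12222*(-7518) = 32800 - 91884996 = -91852196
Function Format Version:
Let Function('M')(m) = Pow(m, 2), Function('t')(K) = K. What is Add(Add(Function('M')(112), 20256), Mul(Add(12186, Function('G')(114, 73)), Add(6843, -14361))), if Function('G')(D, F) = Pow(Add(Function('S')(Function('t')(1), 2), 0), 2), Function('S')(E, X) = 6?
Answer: -91852196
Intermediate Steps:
Function('G')(D, F) = 36 (Function('G')(D, F) = Pow(Add(6, 0), 2) = Pow(6, 2) = 36)
Add(Add(Function('M')(112), 20256), Mul(Add(12186, Function('G')(114, 73)), Add(6843, -14361))) = Add(Add(Pow(112, 2), 20256), Mul(Add(12186, 36), Add(6843, -14361))) = Add(Add(12544, 20256), Mul(12222, -7518)) = Add(32800, -91884996) = -91852196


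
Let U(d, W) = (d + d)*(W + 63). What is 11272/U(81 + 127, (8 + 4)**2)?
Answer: 1409/10764 ≈ 0.13090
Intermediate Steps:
U(d, W) = 2*d*(63 + W) (U(d, W) = (2*d)*(63 + W) = 2*d*(63 + W))
11272/U(81 + 127, (8 + 4)**2) = 11272/((2*(81 + 127)*(63 + (8 + 4)**2))) = 11272/((2*208*(63 + 12**2))) = 11272/((2*208*(63 + 144))) = 11272/((2*208*207)) = 11272/86112 = 11272*(1/86112) = 1409/10764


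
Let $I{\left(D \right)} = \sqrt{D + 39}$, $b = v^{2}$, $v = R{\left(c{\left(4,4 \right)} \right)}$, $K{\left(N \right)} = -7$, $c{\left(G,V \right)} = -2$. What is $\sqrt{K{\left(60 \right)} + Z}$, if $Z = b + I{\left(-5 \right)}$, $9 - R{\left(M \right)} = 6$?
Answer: $\sqrt{2 + \sqrt{34}} \approx 2.7984$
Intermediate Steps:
$R{\left(M \right)} = 3$ ($R{\left(M \right)} = 9 - 6 = 3$)
$v = 3$
$b = 9$ ($b = 3^{2} = 9$)
$I{\left(D \right)} = \sqrt{39 + D}$
$Z = 9 + \sqrt{34}$ ($Z = 9 + \sqrt{39 - 5} = 9 + \sqrt{34} \approx 14.831$)
$\sqrt{K{\left(60 \right)} + Z} = \sqrt{-7 + \left(9 + \sqrt{34}\right)} = \sqrt{2 + \sqrt{34}}$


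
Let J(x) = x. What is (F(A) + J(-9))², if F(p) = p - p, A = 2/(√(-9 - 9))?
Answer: 81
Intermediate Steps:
A = -I*√2/3 (A = 2/(√(-18)) = 2/((3*I*√2)) = 2*(-I*√2/6) = -I*√2/3 ≈ -0.4714*I)
F(p) = 0
(F(A) + J(-9))² = (0 - 9)² = (-9)² = 81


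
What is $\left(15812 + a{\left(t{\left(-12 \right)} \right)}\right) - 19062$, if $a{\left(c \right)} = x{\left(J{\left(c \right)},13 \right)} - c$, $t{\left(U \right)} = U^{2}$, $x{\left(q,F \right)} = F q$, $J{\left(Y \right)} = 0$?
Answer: $-3394$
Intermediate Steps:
$a{\left(c \right)} = - c$ ($a{\left(c \right)} = 13 \cdot 0 - c = 0 - c = - c$)
$\left(15812 + a{\left(t{\left(-12 \right)} \right)}\right) - 19062 = \left(15812 - \left(-12\right)^{2}\right) - 19062 = \left(15812 - 144\right) - 19062 = 15668 - 19062 = -3394$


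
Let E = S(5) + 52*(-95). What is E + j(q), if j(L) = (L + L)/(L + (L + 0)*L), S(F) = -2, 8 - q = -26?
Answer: -172968/35 ≈ -4941.9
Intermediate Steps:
q = 34 (q = 8 - 1*(-26) = 8 + 26 = 34)
j(L) = 2*L/(L + L**2) (j(L) = (2*L)/(L + L*L) = (2*L)/(L + L**2) = 2*L/(L + L**2))
E = -4942 (E = -2 + 52*(-95) = -2 - 4940 = -4942)
E + j(q) = -4942 + 2/(1 + 34) = -4942 + 2/35 = -172968/35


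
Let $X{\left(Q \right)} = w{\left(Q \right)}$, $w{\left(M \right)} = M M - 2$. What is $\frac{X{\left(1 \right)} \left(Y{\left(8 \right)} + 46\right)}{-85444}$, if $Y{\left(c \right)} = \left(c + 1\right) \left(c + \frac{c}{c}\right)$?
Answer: $\frac{127}{85444} \approx 0.0014864$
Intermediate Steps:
$w{\left(M \right)} = -2 + M^{2}$ ($w{\left(M \right)} = M^{2} - 2 = -2 + M^{2}$)
$Y{\left(c \right)} = \left(1 + c\right)^{2}$ ($Y{\left(c \right)} = \left(1 + c\right) \left(c + 1\right) = \left(1 + c\right) \left(1 + c\right) = \left(1 + c\right)^{2}$)
$X{\left(Q \right)} = -2 + Q^{2}$
$\frac{X{\left(1 \right)} \left(Y{\left(8 \right)} + 46\right)}{-85444} = \frac{\left(-2 + 1^{2}\right) \left(\left(1 + 8^{2} + 2 \cdot 8\right) + 46\right)}{-85444} = \left(-2 + 1\right) \left(\left(1 + 64 + 16\right) + 46\right) \left(- \frac{1}{85444}\right) = - (81 + 46) \left(- \frac{1}{85444}\right) = \left(-1\right) 127 \left(- \frac{1}{85444}\right) = \left(-127\right) \left(- \frac{1}{85444}\right) = \frac{127}{85444}$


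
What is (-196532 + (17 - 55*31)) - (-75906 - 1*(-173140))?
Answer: -295454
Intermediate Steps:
(-196532 + (17 - 55*31)) - (-75906 - 1*(-173140)) = (-196532 + (17 - 1705)) - (-75906 + 173140) = (-196532 - 1688) - 1*97234 = -198220 - 97234 = -295454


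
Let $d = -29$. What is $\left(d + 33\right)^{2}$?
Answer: $16$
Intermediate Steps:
$\left(d + 33\right)^{2} = \left(-29 + 33\right)^{2} = 4^{2} = 16$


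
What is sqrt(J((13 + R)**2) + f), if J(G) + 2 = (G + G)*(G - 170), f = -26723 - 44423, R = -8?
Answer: I*sqrt(78398) ≈ 280.0*I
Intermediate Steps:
f = -71146
J(G) = -2 + 2*G*(-170 + G) (J(G) = -2 + (G + G)*(G - 170) = -2 + (2*G)*(-170 + G) = -2 + 2*G*(-170 + G))
sqrt(J((13 + R)**2) + f) = sqrt((-2 - 340*(13 - 8)**2 + 2*((13 - 8)**2)**2) - 71146) = sqrt((-2 - 340*5**2 + 2*(5**2)**2) - 71146) = sqrt((-2 - 340*25 + 2*25**2) - 71146) = sqrt((-2 - 8500 + 2*625) - 71146) = sqrt((-2 - 8500 + 1250) - 71146) = sqrt(-7252 - 71146) = sqrt(-78398) = I*sqrt(78398)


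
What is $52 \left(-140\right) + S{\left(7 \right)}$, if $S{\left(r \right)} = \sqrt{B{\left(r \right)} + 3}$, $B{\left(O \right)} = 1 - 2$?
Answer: $-7280 + \sqrt{2} \approx -7278.6$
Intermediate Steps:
$B{\left(O \right)} = -1$
$S{\left(r \right)} = \sqrt{2}$ ($S{\left(r \right)} = \sqrt{-1 + 3} = \sqrt{2}$)
$52 \left(-140\right) + S{\left(7 \right)} = 52 \left(-140\right) + \sqrt{2} = -7280 + \sqrt{2}$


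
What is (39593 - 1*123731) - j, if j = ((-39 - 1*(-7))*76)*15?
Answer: -47658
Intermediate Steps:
j = -36480 (j = ((-39 + 7)*76)*15 = -32*76*15 = -2432*15 = -36480)
(39593 - 1*123731) - j = (39593 - 1*123731) - 1*(-36480) = (39593 - 123731) + 36480 = -84138 + 36480 = -47658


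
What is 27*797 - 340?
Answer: 21179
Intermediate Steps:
27*797 - 340 = 21519 - 340 = 21179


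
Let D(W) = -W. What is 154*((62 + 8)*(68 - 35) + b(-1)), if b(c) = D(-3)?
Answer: 356202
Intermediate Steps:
b(c) = 3 (b(c) = -1*(-3) = 3)
154*((62 + 8)*(68 - 35) + b(-1)) = 154*((62 + 8)*(68 - 35) + 3) = 154*(70*33 + 3) = 154*(2310 + 3) = 154*2313 = 356202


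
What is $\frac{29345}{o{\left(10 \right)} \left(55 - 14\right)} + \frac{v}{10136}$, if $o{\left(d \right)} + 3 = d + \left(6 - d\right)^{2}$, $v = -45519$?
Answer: $\frac{254516503}{9558248} \approx 26.628$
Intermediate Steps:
$o{\left(d \right)} = -3 + d + \left(6 - d\right)^{2}$ ($o{\left(d \right)} = -3 + \left(d + \left(6 - d\right)^{2}\right) = -3 + d + \left(6 - d\right)^{2}$)
$\frac{29345}{o{\left(10 \right)} \left(55 - 14\right)} + \frac{v}{10136} = \frac{29345}{\left(-3 + 10 + \left(-6 + 10\right)^{2}\right) \left(55 - 14\right)} - \frac{45519}{10136} = \frac{29345}{\left(-3 + 10 + 4^{2}\right) 41} - \frac{45519}{10136} = \frac{29345}{\left(-3 + 10 + 16\right) 41} - \frac{45519}{10136} = \frac{29345}{23 \cdot 41} - \frac{45519}{10136} = \frac{29345}{943} - \frac{45519}{10136} = \frac{254516503}{9558248}$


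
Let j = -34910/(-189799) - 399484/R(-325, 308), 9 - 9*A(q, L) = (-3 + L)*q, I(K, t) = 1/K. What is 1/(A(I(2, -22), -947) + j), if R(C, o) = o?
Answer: -131530707/163501121599 ≈ -0.00080446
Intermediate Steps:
A(q, L) = 1 - q*(-3 + L)/9 (A(q, L) = 1 - (-3 + L)*q/9 = 1 - q*(-3 + L)/9)
j = -18952727859/14614523 (j = -34910/(-189799) - 399484/308 = -34910*(-1/189799) - 399484*1/308 = 34910/189799 - 99871/77 = -18952727859/14614523 ≈ -1296.8)
1/(A(I(2, -22), -947) + j) = 1/((1 + (⅓)/2 - ⅑*(-947)/2) - 18952727859/14614523) = 1/((1 + (⅓)*(½) - ⅑*(-947)*½) - 18952727859/14614523) = 1/((1 + ⅙ + 947/18) - 18952727859/14614523) = 1/(484/9 - 18952727859/14614523) = 1/(-163501121599/131530707) = -131530707/163501121599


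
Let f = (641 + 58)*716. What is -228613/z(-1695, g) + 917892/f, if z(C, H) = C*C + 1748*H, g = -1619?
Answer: -6244655008/1793943191 ≈ -3.4810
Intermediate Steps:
z(C, H) = C**2 + 1748*H
f = 500484 (f = 699*716 = 500484)
-228613/z(-1695, g) + 917892/f = -228613/((-1695)**2 + 1748*(-1619)) + 917892/500484 = -228613/(2873025 - 2830012) + 917892*(1/500484) = -228613/43013 + 76491/41707 = -6244655008/1793943191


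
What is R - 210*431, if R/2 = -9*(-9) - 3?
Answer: -90354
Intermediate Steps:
R = 156 (R = 2*(-9*(-9) - 3) = 2*(81 - 3) = 2*78 = 156)
R - 210*431 = 156 - 210*431 = 156 - 90510 = -90354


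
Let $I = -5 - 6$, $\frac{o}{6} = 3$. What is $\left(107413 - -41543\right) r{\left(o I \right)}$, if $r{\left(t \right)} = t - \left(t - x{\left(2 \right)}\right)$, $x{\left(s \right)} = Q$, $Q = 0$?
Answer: $0$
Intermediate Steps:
$o = 18$ ($o = 6 \cdot 3 = 18$)
$I = -11$ ($I = -5 - 6 = -11$)
$x{\left(s \right)} = 0$
$r{\left(t \right)} = 0$ ($r{\left(t \right)} = t + \left(0 - t\right) = t - t = 0$)
$\left(107413 - -41543\right) r{\left(o I \right)} = \left(107413 - -41543\right) 0 = \left(107413 + 41543\right) 0 = 148956 \cdot 0 = 0$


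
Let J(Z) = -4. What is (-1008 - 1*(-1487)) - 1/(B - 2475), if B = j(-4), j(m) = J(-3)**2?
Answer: 1177862/2459 ≈ 479.00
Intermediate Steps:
j(m) = 16 (j(m) = (-4)**2 = 16)
B = 16
(-1008 - 1*(-1487)) - 1/(B - 2475) = (-1008 - 1*(-1487)) - 1/(16 - 2475) = (-1008 + 1487) - 1/(-2459) = 479 - 1*(-1/2459) = 479 + 1/2459 = 1177862/2459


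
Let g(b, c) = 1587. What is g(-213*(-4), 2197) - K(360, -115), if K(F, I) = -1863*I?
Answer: -212658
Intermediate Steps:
g(-213*(-4), 2197) - K(360, -115) = 1587 - (-1863)*(-115) = 1587 - 1*214245 = 1587 - 214245 = -212658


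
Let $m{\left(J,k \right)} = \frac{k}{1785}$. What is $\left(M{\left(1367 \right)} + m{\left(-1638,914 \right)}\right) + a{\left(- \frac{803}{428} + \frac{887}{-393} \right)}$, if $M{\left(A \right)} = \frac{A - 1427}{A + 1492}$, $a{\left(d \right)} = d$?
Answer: $- \frac{347375282269}{95377555140} \approx -3.6421$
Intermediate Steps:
$m{\left(J,k \right)} = \frac{k}{1785}$ ($m{\left(J,k \right)} = k \frac{1}{1785} = \frac{k}{1785}$)
$M{\left(A \right)} = \frac{-1427 + A}{1492 + A}$
$\left(M{\left(1367 \right)} + m{\left(-1638,914 \right)}\right) + a{\left(- \frac{803}{428} + \frac{887}{-393} \right)} = \left(\frac{-1427 + 1367}{1492 + 1367} + \frac{1}{1785} \cdot 914\right) + \left(- \frac{803}{428} + \frac{887}{-393}\right) = \left(\frac{1}{2859} \left(-60\right) + \frac{914}{1785}\right) + \left(\left(-803\right) \frac{1}{428} + 887 \left(- \frac{1}{393}\right)\right) = \left(\frac{1}{2859} \left(-60\right) + \frac{914}{1785}\right) - \frac{695215}{168204} = \left(- \frac{20}{953} + \frac{914}{1785}\right) - \frac{695215}{168204} = \frac{835342}{1701105} - \frac{695215}{168204} = - \frac{347375282269}{95377555140}$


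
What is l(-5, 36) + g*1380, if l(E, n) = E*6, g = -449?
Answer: -619650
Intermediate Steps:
l(E, n) = 6*E
l(-5, 36) + g*1380 = 6*(-5) - 449*1380 = -30 - 619620 = -619650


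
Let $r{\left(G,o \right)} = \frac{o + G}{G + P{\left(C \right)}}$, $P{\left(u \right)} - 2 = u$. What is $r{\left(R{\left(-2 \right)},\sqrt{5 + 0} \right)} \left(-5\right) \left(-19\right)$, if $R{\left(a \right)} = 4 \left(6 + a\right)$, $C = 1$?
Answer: $80 + 5 \sqrt{5} \approx 91.18$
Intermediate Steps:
$P{\left(u \right)} = 2 + u$
$R{\left(a \right)} = 24 + 4 a$
$r{\left(G,o \right)} = \frac{G + o}{3 + G}$ ($r{\left(G,o \right)} = \frac{o + G}{G + \left(2 + 1\right)} = \frac{G + o}{G + 3} = \frac{G + o}{3 + G}$)
$r{\left(R{\left(-2 \right)},\sqrt{5 + 0} \right)} \left(-5\right) \left(-19\right) = \frac{\left(24 + 4 \left(-2\right)\right) + \sqrt{5 + 0}}{3 + \left(24 + 4 \left(-2\right)\right)} \left(-5\right) \left(-19\right) = \frac{\left(24 - 8\right) + \sqrt{5}}{3 + \left(24 - 8\right)} \left(-5\right) \left(-19\right) = \frac{16 + \sqrt{5}}{3 + 16} \left(-5\right) \left(-19\right) = \frac{16 + \sqrt{5}}{19} \left(-5\right) \left(-19\right) = \left(\frac{16}{19} + \frac{\sqrt{5}}{19}\right) \left(-5\right) \left(-19\right) = \left(- \frac{80}{19} - \frac{5 \sqrt{5}}{19}\right) \left(-19\right) = 80 + 5 \sqrt{5}$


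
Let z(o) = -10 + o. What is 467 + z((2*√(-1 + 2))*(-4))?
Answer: 449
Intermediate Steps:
467 + z((2*√(-1 + 2))*(-4)) = 467 + (-10 + (2*√(-1 + 2))*(-4)) = 467 + (-10 + (2*√1)*(-4)) = 467 + (-10 + (2*1)*(-4)) = 467 + (-10 + 2*(-4)) = 467 + (-10 - 8) = 467 - 18 = 449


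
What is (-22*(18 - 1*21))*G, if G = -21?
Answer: -1386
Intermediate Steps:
(-22*(18 - 1*21))*G = -22*(18 - 1*21)*(-21) = -22*(18 - 21)*(-21) = -22*(-3)*(-21) = 66*(-21) = -1386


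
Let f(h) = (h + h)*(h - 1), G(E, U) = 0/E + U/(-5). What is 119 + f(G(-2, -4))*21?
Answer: 2807/25 ≈ 112.28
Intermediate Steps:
G(E, U) = -U/5 (G(E, U) = 0 + U*(-⅕) = 0 - U/5 = -U/5)
f(h) = 2*h*(-1 + h) (f(h) = (2*h)*(-1 + h) = 2*h*(-1 + h))
119 + f(G(-2, -4))*21 = 119 + (2*(-⅕*(-4))*(-1 - ⅕*(-4)))*21 = 119 + (2*(⅘)*(-1 + ⅘))*21 = 119 + (2*(⅘)*(-⅕))*21 = 119 - 8/25*21 = 119 - 168/25 = 2807/25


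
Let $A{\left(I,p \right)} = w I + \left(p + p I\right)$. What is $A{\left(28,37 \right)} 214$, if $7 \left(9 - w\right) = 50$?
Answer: $240750$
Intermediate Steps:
$w = \frac{13}{7}$ ($w = 9 - \frac{50}{7} = \frac{13}{7} \approx 1.8571$)
$A{\left(I,p \right)} = p + \frac{13 I}{7} + I p$ ($A{\left(I,p \right)} = \frac{13 I}{7} + \left(p + p I\right) = \frac{13 I}{7} + \left(p + I p\right) = p + \frac{13 I}{7} + I p$)
$A{\left(28,37 \right)} 214 = \left(37 + \frac{13}{7} \cdot 28 + 28 \cdot 37\right) 214 = \left(37 + 52 + 1036\right) 214 = 1125 \cdot 214 = 240750$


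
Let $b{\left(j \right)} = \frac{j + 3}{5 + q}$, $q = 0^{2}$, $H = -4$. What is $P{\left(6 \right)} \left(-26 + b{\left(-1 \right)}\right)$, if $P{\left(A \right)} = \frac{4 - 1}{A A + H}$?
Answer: $- \frac{12}{5} \approx -2.4$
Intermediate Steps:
$q = 0$
$P{\left(A \right)} = \frac{3}{-4 + A^{2}}$ ($P{\left(A \right)} = \frac{4 - 1}{A A - 4} = \frac{3}{A^{2} - 4} = \frac{3}{-4 + A^{2}}$)
$b{\left(j \right)} = \frac{3}{5} + \frac{j}{5}$ ($b{\left(j \right)} = \frac{j + 3}{5 + 0} = \frac{3 + j}{5} = \left(3 + j\right) \frac{1}{5} = \frac{3}{5} + \frac{j}{5}$)
$P{\left(6 \right)} \left(-26 + b{\left(-1 \right)}\right) = \frac{3}{-4 + 6^{2}} \left(-26 + \left(\frac{3}{5} + \frac{1}{5} \left(-1\right)\right)\right) = \frac{3}{-4 + 36} \left(-26 + \left(\frac{3}{5} - \frac{1}{5}\right)\right) = \frac{3}{32} \left(-26 + \frac{2}{5}\right) = 3 \cdot \frac{1}{32} \left(- \frac{128}{5}\right) = \frac{3}{32} \left(- \frac{128}{5}\right) = - \frac{12}{5}$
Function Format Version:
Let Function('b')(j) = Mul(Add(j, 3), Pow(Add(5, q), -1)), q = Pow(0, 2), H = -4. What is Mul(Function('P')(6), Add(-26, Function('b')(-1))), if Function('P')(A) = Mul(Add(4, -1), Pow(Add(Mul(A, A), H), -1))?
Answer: Rational(-12, 5) ≈ -2.4000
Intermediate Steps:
q = 0
Function('P')(A) = Mul(3, Pow(Add(-4, Pow(A, 2)), -1)) (Function('P')(A) = Mul(Add(4, -1), Pow(Add(Mul(A, A), -4), -1)) = Mul(3, Pow(Add(Pow(A, 2), -4), -1)) = Mul(3, Pow(Add(-4, Pow(A, 2)), -1)))
Function('b')(j) = Add(Rational(3, 5), Mul(Rational(1, 5), j)) (Function('b')(j) = Mul(Add(j, 3), Pow(Add(5, 0), -1)) = Mul(Add(3, j), Pow(5, -1)) = Mul(Add(3, j), Rational(1, 5)) = Add(Rational(3, 5), Mul(Rational(1, 5), j)))
Mul(Function('P')(6), Add(-26, Function('b')(-1))) = Mul(Mul(3, Pow(Add(-4, Pow(6, 2)), -1)), Add(-26, Add(Rational(3, 5), Mul(Rational(1, 5), -1)))) = Mul(Mul(3, Pow(Add(-4, 36), -1)), Add(-26, Add(Rational(3, 5), Rational(-1, 5)))) = Mul(Mul(3, Pow(32, -1)), Add(-26, Rational(2, 5))) = Mul(Mul(3, Rational(1, 32)), Rational(-128, 5)) = Mul(Rational(3, 32), Rational(-128, 5)) = Rational(-12, 5)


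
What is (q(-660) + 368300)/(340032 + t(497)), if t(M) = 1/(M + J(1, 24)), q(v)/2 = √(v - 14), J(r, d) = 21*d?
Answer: 368668300/340372033 + 2002*I*√674/340372033 ≈ 1.0831 + 0.0001527*I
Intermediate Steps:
q(v) = 2*√(-14 + v) (q(v) = 2*√(v - 14) = 2*√(-14 + v))
t(M) = 1/(504 + M) (t(M) = 1/(M + 21*24) = 1/(M + 504) = 1/(504 + M))
(q(-660) + 368300)/(340032 + t(497)) = (2*√(-14 - 660) + 368300)/(340032 + 1/(504 + 497)) = (2*√(-674) + 368300)/(340032 + 1/1001) = (2*(I*√674) + 368300)/(340032 + 1/1001) = (2*I*√674 + 368300)/(340372033/1001) = (368300 + 2*I*√674)*(1001/340372033) = 368668300/340372033 + 2002*I*√674/340372033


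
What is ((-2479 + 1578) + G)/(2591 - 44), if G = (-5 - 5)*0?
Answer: -901/2547 ≈ -0.35375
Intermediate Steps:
G = 0 (G = -10*0 = 0)
((-2479 + 1578) + G)/(2591 - 44) = ((-2479 + 1578) + 0)/(2591 - 44) = (-901 + 0)/2547 = -901*1/2547 = -901/2547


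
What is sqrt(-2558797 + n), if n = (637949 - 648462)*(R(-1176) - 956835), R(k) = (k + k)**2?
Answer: I*sqrt(48100259194) ≈ 2.1932e+5*I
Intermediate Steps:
R(k) = 4*k**2 (R(k) = (2*k)**2 = 4*k**2)
n = -48097700397 (n = (637949 - 648462)*(4*(-1176)**2 - 956835) = -10513*(4*1382976 - 956835) = -10513*(5531904 - 956835) = -10513*4575069 = -48097700397)
sqrt(-2558797 + n) = sqrt(-2558797 - 48097700397) = sqrt(-48100259194) = I*sqrt(48100259194)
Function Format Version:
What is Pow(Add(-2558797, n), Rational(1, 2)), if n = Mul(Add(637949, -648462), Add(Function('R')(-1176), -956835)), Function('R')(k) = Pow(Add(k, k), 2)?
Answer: Mul(I, Pow(48100259194, Rational(1, 2))) ≈ Mul(2.1932e+5, I)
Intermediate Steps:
Function('R')(k) = Mul(4, Pow(k, 2)) (Function('R')(k) = Pow(Mul(2, k), 2) = Mul(4, Pow(k, 2)))
n = -48097700397 (n = Mul(Add(637949, -648462), Add(Mul(4, Pow(-1176, 2)), -956835)) = Mul(-10513, Add(Mul(4, 1382976), -956835)) = Mul(-10513, Add(5531904, -956835)) = Mul(-10513, 4575069) = -48097700397)
Pow(Add(-2558797, n), Rational(1, 2)) = Pow(Add(-2558797, -48097700397), Rational(1, 2)) = Pow(-48100259194, Rational(1, 2)) = Mul(I, Pow(48100259194, Rational(1, 2)))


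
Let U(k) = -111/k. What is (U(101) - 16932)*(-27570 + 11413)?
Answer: 27632396151/101 ≈ 2.7359e+8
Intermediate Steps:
(U(101) - 16932)*(-27570 + 11413) = (-111/101 - 16932)*(-27570 + 11413) = (-111*1/101 - 16932)*(-16157) = (-111/101 - 16932)*(-16157) = -1710243/101*(-16157) = 27632396151/101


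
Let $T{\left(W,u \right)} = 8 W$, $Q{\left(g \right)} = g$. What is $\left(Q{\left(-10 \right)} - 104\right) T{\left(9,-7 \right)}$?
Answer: $-8208$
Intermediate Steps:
$\left(Q{\left(-10 \right)} - 104\right) T{\left(9,-7 \right)} = \left(-10 - 104\right) 8 \cdot 9 = \left(-114\right) 72 = -8208$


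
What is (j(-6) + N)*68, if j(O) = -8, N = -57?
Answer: -4420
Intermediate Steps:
(j(-6) + N)*68 = (-8 - 57)*68 = -65*68 = -4420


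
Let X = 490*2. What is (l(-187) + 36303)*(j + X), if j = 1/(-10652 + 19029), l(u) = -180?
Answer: 296550359703/8377 ≈ 3.5401e+7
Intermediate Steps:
X = 980
j = 1/8377 ≈ 0.00011937
(l(-187) + 36303)*(j + X) = (-180 + 36303)*(1/8377 + 980) = 36123*(8209461/8377) = 296550359703/8377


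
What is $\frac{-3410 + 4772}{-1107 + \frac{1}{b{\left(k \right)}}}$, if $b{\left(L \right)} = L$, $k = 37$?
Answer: $- \frac{25197}{20479} \approx -1.2304$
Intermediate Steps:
$\frac{-3410 + 4772}{-1107 + \frac{1}{b{\left(k \right)}}} = \frac{-3410 + 4772}{-1107 + \frac{1}{37}} = \frac{1362}{-1107 + \frac{1}{37}} = \frac{1362}{- \frac{40958}{37}} = 1362 \left(- \frac{37}{40958}\right) = - \frac{25197}{20479}$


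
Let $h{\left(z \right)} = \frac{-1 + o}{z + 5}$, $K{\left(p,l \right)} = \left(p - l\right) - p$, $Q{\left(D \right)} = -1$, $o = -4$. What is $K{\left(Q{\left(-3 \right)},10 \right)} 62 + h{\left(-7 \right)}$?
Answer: $- \frac{1235}{2} \approx -617.5$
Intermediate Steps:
$K{\left(p,l \right)} = - l$
$h{\left(z \right)} = - \frac{5}{5 + z}$ ($h{\left(z \right)} = \frac{-1 - 4}{z + 5} = - \frac{5}{5 + z}$)
$K{\left(Q{\left(-3 \right)},10 \right)} 62 + h{\left(-7 \right)} = \left(-1\right) 10 \cdot 62 - \frac{5}{5 - 7} = \left(-10\right) 62 - \frac{5}{-2} = -620 - - \frac{5}{2} = -620 + \frac{5}{2} = - \frac{1235}{2}$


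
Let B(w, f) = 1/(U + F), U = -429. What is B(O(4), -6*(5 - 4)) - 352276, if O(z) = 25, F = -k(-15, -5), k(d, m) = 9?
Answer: -154296889/438 ≈ -3.5228e+5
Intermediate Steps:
F = -9 (F = -1*9 = -9)
B(w, f) = -1/438 (B(w, f) = 1/(-429 - 9) = 1/(-438) = -1/438)
B(O(4), -6*(5 - 4)) - 352276 = -1/438 - 352276 = -154296889/438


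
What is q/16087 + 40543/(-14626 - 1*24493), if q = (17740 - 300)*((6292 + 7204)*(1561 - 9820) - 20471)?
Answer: -76058283181156841/629307353 ≈ -1.2086e+8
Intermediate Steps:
q = -1944279826400 (q = 17440*(13496*(-8259) - 20471) = 17440*(-111463464 - 20471) = 17440*(-111483935) = -1944279826400)
q/16087 + 40543/(-14626 - 1*24493) = -1944279826400/16087 + 40543/(-14626 - 1*24493) = -1944279826400*1/16087 + 40543/(-14626 - 24493) = -1944279826400/16087 + 40543/(-39119) = -1944279826400/16087 + 40543*(-1/39119) = -1944279826400/16087 - 40543/39119 = -76058283181156841/629307353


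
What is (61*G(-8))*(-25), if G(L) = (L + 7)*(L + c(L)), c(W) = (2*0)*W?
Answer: -12200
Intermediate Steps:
c(W) = 0 (c(W) = 0*W = 0)
G(L) = L*(7 + L) (G(L) = (L + 7)*(L + 0) = (7 + L)*L = L*(7 + L))
(61*G(-8))*(-25) = (61*(-8*(7 - 8)))*(-25) = (61*(-8*(-1)))*(-25) = (61*8)*(-25) = 488*(-25) = -12200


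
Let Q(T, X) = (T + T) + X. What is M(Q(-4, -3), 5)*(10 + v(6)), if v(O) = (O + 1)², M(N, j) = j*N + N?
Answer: -3894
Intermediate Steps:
Q(T, X) = X + 2*T (Q(T, X) = 2*T + X = X + 2*T)
M(N, j) = N + N*j (M(N, j) = N*j + N = N + N*j)
v(O) = (1 + O)²
M(Q(-4, -3), 5)*(10 + v(6)) = ((-3 + 2*(-4))*(1 + 5))*(10 + (1 + 6)²) = ((-3 - 8)*6)*(10 + 7²) = (-11*6)*(10 + 49) = -66*59 = -3894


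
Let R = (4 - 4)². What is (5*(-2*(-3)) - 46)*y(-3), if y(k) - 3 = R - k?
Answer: -96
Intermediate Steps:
R = 0 (R = 0² = 0)
y(k) = 3 - k (y(k) = 3 + (0 - k) = 3 - k)
(5*(-2*(-3)) - 46)*y(-3) = (5*(-2*(-3)) - 46)*(3 - 1*(-3)) = (5*6 - 46)*(3 + 3) = (30 - 46)*6 = -16*6 = -96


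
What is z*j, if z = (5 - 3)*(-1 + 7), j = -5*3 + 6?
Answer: -108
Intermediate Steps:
j = -9 (j = -15 + 6 = -9)
z = 12 (z = 2*6 = 12)
z*j = 12*(-9) = -108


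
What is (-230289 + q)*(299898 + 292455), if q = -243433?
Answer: -280610647866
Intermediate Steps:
(-230289 + q)*(299898 + 292455) = (-230289 - 243433)*(299898 + 292455) = -473722*592353 = -280610647866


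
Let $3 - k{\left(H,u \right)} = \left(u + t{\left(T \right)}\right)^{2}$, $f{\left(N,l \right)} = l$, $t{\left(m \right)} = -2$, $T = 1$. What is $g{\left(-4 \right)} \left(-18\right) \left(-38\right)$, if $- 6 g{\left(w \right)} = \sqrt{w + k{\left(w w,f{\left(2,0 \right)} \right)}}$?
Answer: $- 114 i \sqrt{5} \approx - 254.91 i$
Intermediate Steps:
$k{\left(H,u \right)} = 3 - \left(-2 + u\right)^{2}$ ($k{\left(H,u \right)} = 3 - \left(u - 2\right)^{2} = 3 - \left(-2 + u\right)^{2}$)
$g{\left(w \right)} = - \frac{\sqrt{-1 + w}}{6}$ ($g{\left(w \right)} = - \frac{\sqrt{w + \left(3 - \left(-2 + 0\right)^{2}\right)}}{6} = - \frac{\sqrt{w + \left(3 - \left(-2\right)^{2}\right)}}{6} = - \frac{\sqrt{w + \left(3 - 4\right)}}{6} = - \frac{\sqrt{w - 1}}{6} = - \frac{\sqrt{-1 + w}}{6}$)
$g{\left(-4 \right)} \left(-18\right) \left(-38\right) = - \frac{\sqrt{-1 - 4}}{6} \left(-18\right) \left(-38\right) = - \frac{\sqrt{-5}}{6} \left(-18\right) \left(-38\right) = - \frac{i \sqrt{5}}{6} \left(-18\right) \left(-38\right) = 3 i \sqrt{5} \left(-38\right) = - 114 i \sqrt{5}$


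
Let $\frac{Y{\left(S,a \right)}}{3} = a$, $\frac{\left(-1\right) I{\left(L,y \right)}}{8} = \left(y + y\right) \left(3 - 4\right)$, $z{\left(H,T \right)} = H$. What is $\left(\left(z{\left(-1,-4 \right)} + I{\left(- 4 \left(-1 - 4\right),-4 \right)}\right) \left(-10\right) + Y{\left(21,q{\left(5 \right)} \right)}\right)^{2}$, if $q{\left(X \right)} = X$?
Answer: $442225$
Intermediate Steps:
$I{\left(L,y \right)} = 16 y$ ($I{\left(L,y \right)} = - 8 \left(y + y\right) \left(3 - 4\right) = - 8 \cdot 2 y \left(-1\right) = - 8 \left(- 2 y\right) = 16 y$)
$Y{\left(S,a \right)} = 3 a$
$\left(\left(z{\left(-1,-4 \right)} + I{\left(- 4 \left(-1 - 4\right),-4 \right)}\right) \left(-10\right) + Y{\left(21,q{\left(5 \right)} \right)}\right)^{2} = \left(\left(-1 + 16 \left(-4\right)\right) \left(-10\right) + 3 \cdot 5\right)^{2} = \left(\left(-1 - 64\right) \left(-10\right) + 15\right)^{2} = \left(\left(-65\right) \left(-10\right) + 15\right)^{2} = \left(650 + 15\right)^{2} = 665^{2} = 442225$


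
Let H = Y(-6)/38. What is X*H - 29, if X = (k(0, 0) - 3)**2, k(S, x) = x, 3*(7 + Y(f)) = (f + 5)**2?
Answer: -581/19 ≈ -30.579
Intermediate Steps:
Y(f) = -7 + (5 + f)**2/3 (Y(f) = -7 + (f + 5)**2/3 = -7 + (5 + f)**2/3)
X = 9 (X = (0 - 3)**2 = (-3)**2 = 9)
H = -10/57 (H = (-7 + (5 - 6)**2/3)/38 = (-7 + (1/3)*(-1)**2)*(1/38) = (-7 + (1/3)*1)*(1/38) = (-7 + 1/3)*(1/38) = -20/3*1/38 = -10/57 ≈ -0.17544)
X*H - 29 = 9*(-10/57) - 29 = -30/19 - 29 = -581/19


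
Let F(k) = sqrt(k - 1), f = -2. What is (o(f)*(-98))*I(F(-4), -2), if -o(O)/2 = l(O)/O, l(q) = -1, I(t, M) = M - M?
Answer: 0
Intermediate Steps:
F(k) = sqrt(-1 + k)
I(t, M) = 0
o(O) = 2/O (o(O) = -(-2)/O = 2/O)
(o(f)*(-98))*I(F(-4), -2) = ((2/(-2))*(-98))*0 = ((2*(-1/2))*(-98))*0 = -1*(-98)*0 = 98*0 = 0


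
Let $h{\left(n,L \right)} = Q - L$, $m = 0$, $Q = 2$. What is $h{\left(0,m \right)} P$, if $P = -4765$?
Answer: $-9530$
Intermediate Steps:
$h{\left(n,L \right)} = 2 - L$
$h{\left(0,m \right)} P = \left(2 - 0\right) \left(-4765\right) = \left(2 + 0\right) \left(-4765\right) = 2 \left(-4765\right) = -9530$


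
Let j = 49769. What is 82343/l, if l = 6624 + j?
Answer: 82343/56393 ≈ 1.4602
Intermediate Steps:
l = 56393 (l = 6624 + 49769 = 56393)
82343/l = 82343/56393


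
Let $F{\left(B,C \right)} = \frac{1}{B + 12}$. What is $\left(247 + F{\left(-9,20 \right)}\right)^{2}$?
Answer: $\frac{550564}{9} \approx 61174.0$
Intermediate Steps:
$F{\left(B,C \right)} = \frac{1}{12 + B}$
$\left(247 + F{\left(-9,20 \right)}\right)^{2} = \left(247 + \frac{1}{12 - 9}\right)^{2} = \left(247 + \frac{1}{3}\right)^{2} = \left(\frac{742}{3}\right)^{2} = \frac{550564}{9}$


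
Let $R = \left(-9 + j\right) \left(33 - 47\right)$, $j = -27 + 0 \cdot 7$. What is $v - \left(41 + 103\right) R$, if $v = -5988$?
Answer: $-78564$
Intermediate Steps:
$j = -27$ ($j = -27 + 0 = -27$)
$R = 504$ ($R = \left(-9 - 27\right) \left(33 - 47\right) = \left(-36\right) \left(-14\right) = 504$)
$v - \left(41 + 103\right) R = -5988 - \left(41 + 103\right) 504 = -5988 - 144 \cdot 504 = -5988 - 72576 = -78564$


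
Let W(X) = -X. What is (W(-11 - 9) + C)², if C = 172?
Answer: 36864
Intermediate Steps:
(W(-11 - 9) + C)² = (-(-11 - 9) + 172)² = (-1*(-20) + 172)² = (20 + 172)² = 192² = 36864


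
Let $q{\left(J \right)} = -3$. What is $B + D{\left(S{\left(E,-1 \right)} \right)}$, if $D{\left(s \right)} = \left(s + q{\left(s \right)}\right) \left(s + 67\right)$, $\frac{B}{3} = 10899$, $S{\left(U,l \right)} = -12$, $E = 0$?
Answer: $31872$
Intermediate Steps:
$B = 32697$ ($B = 3 \cdot 10899 = 32697$)
$D{\left(s \right)} = \left(-3 + s\right) \left(67 + s\right)$ ($D{\left(s \right)} = \left(s - 3\right) \left(s + 67\right) = \left(-3 + s\right) \left(67 + s\right)$)
$B + D{\left(S{\left(E,-1 \right)} \right)} = 32697 + \left(-201 + \left(-12\right)^{2} + 64 \left(-12\right)\right) = 32697 - 825 = 31872$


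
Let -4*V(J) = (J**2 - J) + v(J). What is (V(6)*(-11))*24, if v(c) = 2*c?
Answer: 2772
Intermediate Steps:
V(J) = -J/4 - J**2/4 (V(J) = -((J**2 - J) + 2*J)/4 = -(J + J**2)/4 = -J/4 - J**2/4)
(V(6)*(-11))*24 = (((1/4)*6*(-1 - 1*6))*(-11))*24 = (((1/4)*6*(-1 - 6))*(-11))*24 = (((1/4)*6*(-7))*(-11))*24 = -21/2*(-11)*24 = (231/2)*24 = 2772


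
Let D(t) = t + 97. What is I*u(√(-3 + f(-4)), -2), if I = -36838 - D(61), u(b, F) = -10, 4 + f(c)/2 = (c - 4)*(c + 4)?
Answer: 369960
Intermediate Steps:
D(t) = 97 + t
f(c) = -8 + 2*(-4 + c)*(4 + c) (f(c) = -8 + 2*((c - 4)*(c + 4)) = -8 + 2*((-4 + c)*(4 + c)) = -8 + 2*(-4 + c)*(4 + c))
I = -36996 (I = -36838 - (97 + 61) = -36838 - 1*158 = -36838 - 158 = -36996)
I*u(√(-3 + f(-4)), -2) = -36996*(-10) = 369960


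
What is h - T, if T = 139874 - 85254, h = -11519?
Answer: -66139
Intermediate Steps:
T = 54620
h - T = -11519 - 1*54620 = -11519 - 54620 = -66139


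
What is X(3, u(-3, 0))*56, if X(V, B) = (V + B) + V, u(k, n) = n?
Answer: 336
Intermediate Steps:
X(V, B) = B + 2*V (X(V, B) = (B + V) + V = B + 2*V)
X(3, u(-3, 0))*56 = (0 + 2*3)*56 = (0 + 6)*56 = 6*56 = 336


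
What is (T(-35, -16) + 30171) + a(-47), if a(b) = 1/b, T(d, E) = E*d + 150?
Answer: 1451406/47 ≈ 30881.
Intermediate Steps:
T(d, E) = 150 + E*d
(T(-35, -16) + 30171) + a(-47) = ((150 - 16*(-35)) + 30171) + 1/(-47) = ((150 + 560) + 30171) - 1/47 = (710 + 30171) - 1/47 = 30881 - 1/47 = 1451406/47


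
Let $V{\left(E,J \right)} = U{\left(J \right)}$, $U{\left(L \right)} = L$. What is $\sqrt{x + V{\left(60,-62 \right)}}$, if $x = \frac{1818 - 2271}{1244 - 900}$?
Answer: $\frac{i \sqrt{1873166}}{172} \approx 7.9572 i$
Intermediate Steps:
$V{\left(E,J \right)} = J$
$x = - \frac{453}{344} \approx -1.3169$
$\sqrt{x + V{\left(60,-62 \right)}} = \sqrt{- \frac{453}{344} - 62} = \sqrt{- \frac{21781}{344}} = \frac{i \sqrt{1873166}}{172}$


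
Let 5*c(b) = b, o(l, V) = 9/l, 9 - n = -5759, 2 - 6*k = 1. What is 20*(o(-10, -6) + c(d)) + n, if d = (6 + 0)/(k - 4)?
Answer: 132106/23 ≈ 5743.7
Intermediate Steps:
k = ⅙ (k = ⅓ - ⅙*1 = ⅓ - ⅙ = ⅙ ≈ 0.16667)
n = 5768 (n = 9 - 1*(-5759) = 9 + 5759 = 5768)
d = -36/23 (d = (6 + 0)/(⅙ - 4) = 6/(-23/6) = 6*(-6/23) = -36/23 ≈ -1.5652)
c(b) = b/5
20*(o(-10, -6) + c(d)) + n = 20*(9/(-10) + (⅕)*(-36/23)) + 5768 = 20*(9*(-⅒) - 36/115) + 5768 = 20*(-9/10 - 36/115) + 5768 = 20*(-279/230) + 5768 = -558/23 + 5768 = 132106/23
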